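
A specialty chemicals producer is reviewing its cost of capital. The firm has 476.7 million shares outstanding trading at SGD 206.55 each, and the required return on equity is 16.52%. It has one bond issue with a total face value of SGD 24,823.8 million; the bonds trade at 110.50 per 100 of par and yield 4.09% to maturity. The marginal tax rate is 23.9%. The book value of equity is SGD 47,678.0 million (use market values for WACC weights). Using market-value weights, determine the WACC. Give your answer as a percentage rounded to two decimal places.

13.60%

Market value of equity E = 206.55 × 476.7m = 98462.385m. Market value of debt D = 24823.8m × 110.5/100 = 27430.299m.
Total capital V = 98462.385 + 27430.299 = 125892.684.
Equity: weight = 98462.385/125892.684 = 0.7821; cost = 16.52%.
Bonds outstanding: weight = 27430.299/125892.684 = 0.2179; after-tax cost = 4.09% × (1 − 23.9%) = 3.1125%.
WACC = 0.7821 × 16.5200% + 0.2179 × 3.1125% = 13.5987%.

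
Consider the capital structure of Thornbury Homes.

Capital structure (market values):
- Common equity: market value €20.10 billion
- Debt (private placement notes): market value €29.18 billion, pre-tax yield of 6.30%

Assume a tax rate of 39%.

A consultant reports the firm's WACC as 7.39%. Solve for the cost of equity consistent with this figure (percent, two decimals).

Total capital V = 20.1 + 29.18 = 49.28.
Equity weight = 20.1/49.28 = 0.4079.
Private placement notes weight = 29.18/49.28 = 0.5921.
Debt contribution = 0.5921 × 6.3% × (1 − 39%) = 2.2755%.
Required equity contribution = 7.39% − 2.2755% = 5.1145%.
Re = 5.1145% / 0.4079 = 12.5393%.

12.54%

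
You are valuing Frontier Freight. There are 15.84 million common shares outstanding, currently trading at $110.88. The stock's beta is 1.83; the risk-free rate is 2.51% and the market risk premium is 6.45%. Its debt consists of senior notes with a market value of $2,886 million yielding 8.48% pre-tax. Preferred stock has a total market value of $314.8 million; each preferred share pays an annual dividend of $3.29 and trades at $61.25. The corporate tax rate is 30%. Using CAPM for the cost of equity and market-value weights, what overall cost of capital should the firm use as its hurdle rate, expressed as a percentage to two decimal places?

Cost of equity via CAPM: Re = 2.51% + 1.83 × 6.45% = 14.3135%.
Cost of preferred: Rp = 3.29 / 61.25 = 5.3714%.
Market value of equity E = 110.88 × 15.84m = 1756.3392m.
Total capital V = 1756.3392 + 314.8 + 2886 = 4957.1392.
Equity: weight = 1756.3392/4957.1392 = 0.3543; cost = 14.3135%.
Preferred: weight = 314.8/4957.1392 = 0.0635; cost = 5.3714%.
Senior notes: weight = 2886/4957.1392 = 0.5822; after-tax cost = 8.48% × (1 − 30%) = 5.9360%.
WACC = 0.3543 × 14.3135% + 0.0635 × 5.3714% + 0.5822 × 5.9360% = 8.8683%.

8.87%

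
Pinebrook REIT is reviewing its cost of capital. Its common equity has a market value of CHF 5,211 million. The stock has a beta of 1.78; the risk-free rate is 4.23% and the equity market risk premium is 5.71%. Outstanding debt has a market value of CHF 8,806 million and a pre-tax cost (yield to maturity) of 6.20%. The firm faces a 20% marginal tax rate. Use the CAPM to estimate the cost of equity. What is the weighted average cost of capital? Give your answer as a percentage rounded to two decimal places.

8.47%

Cost of equity via CAPM: Re = 4.23% + 1.78 × 5.71% = 14.3938%.
Total capital V = 5211 + 8806 = 14017.
Equity: weight = 5211/14017 = 0.3718; cost = 14.3938%.
Debt: weight = 8806/14017 = 0.6282; after-tax cost = 6.2% × (1 − 20%) = 4.9600%.
WACC = 0.3718 × 14.3938% + 0.6282 × 4.9600% = 8.4671%.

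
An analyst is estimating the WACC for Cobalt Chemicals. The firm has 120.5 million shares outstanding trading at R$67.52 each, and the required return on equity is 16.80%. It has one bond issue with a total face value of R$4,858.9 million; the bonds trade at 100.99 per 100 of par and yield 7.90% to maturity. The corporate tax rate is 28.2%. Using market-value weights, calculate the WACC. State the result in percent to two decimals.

Market value of equity E = 67.52 × 120.5m = 8136.16m. Market value of debt D = 4858.9m × 100.99/100 = 4907.00311m.
Total capital V = 8136.16 + 4907.00311 = 13043.16311.
Equity: weight = 8136.16/13043.16311 = 0.6238; cost = 16.8%.
Bonds outstanding: weight = 4907.00311/13043.16311 = 0.3762; after-tax cost = 7.9% × (1 − 28.2%) = 5.6722%.
WACC = 0.6238 × 16.8000% + 0.3762 × 5.6722% = 12.6136%.

12.61%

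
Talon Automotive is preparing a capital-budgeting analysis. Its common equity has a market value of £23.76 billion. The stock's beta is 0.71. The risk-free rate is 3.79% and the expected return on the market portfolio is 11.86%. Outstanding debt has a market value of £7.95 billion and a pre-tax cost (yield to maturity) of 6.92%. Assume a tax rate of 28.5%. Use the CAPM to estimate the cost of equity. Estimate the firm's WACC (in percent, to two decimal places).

Market risk premium = 11.86% − 3.79% = 8.07%.
Cost of equity via CAPM: Re = 3.79% + 0.71 × 8.07% = 9.5197%.
Total capital V = 23.76 + 7.95 = 31.71.
Equity: weight = 23.76/31.71 = 0.7493; cost = 9.5197%.
Debt: weight = 7.95/31.71 = 0.2507; after-tax cost = 6.92% × (1 − 28.5%) = 4.9478%.
WACC = 0.7493 × 9.5197% + 0.2507 × 4.9478% = 8.3735%.

8.37%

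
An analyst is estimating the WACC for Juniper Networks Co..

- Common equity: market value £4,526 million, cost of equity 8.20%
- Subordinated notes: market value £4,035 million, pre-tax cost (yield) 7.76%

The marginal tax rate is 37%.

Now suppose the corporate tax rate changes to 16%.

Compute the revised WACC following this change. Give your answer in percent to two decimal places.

After the change:
Total capital V = 4526 + 4035 = 8561.
Equity: weight = 4526/8561 = 0.5287; cost = 8.2%.
Subordinated notes: weight = 4035/8561 = 0.4713; after-tax cost = 7.76% × (1 − 16%) = 6.5184%.
WACC = 0.5287 × 8.2000% + 0.4713 × 6.5184% = 7.4074%.

7.41%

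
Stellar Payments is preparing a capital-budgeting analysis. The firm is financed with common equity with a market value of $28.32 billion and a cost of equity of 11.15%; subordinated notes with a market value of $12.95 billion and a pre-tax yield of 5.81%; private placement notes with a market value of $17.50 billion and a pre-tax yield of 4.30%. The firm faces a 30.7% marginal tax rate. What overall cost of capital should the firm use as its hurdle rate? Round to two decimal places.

Total capital V = 28.32 + 12.95 + 17.5 = 58.77.
Equity: weight = 28.32/58.77 = 0.4819; cost = 11.15%.
Subordinated notes: weight = 12.95/58.77 = 0.2204; after-tax cost = 5.81% × (1 − 30.7%) = 4.0263%.
Private placement notes: weight = 17.5/58.77 = 0.2978; after-tax cost = 4.3% × (1 − 30.7%) = 2.9799%.
WACC = 0.4819 × 11.1500% + 0.2204 × 4.0263% + 0.2978 × 2.9799% = 7.1475%.

7.15%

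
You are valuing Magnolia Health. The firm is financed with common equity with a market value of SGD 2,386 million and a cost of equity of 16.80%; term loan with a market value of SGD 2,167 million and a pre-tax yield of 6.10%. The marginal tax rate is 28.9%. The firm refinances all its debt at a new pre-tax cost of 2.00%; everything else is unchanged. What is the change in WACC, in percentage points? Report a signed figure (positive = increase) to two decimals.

-1.39 pp

Current WACC:
Total capital V = 2386 + 2167 = 4553.
Equity: weight = 2386/4553 = 0.5241; cost = 16.8%.
Term loan: weight = 2167/4553 = 0.4759; after-tax cost = 6.1% × (1 − 28.9%) = 4.3371%.
WACC = 0.5241 × 16.8000% + 0.4759 × 4.3371% = 10.8683%.
After the change:
Total capital V = 2386 + 2167 = 4553.
Equity: weight = 2386/4553 = 0.5241; cost = 16.8%.
Term loan: weight = 2167/4553 = 0.4759; after-tax cost = 2% × (1 − 28.9%) = 1.4220%.
WACC = 0.5241 × 16.8000% + 0.4759 × 1.4220% = 9.4808%.
Change in WACC = 9.4808% − 10.8683% = -1.3874 pp.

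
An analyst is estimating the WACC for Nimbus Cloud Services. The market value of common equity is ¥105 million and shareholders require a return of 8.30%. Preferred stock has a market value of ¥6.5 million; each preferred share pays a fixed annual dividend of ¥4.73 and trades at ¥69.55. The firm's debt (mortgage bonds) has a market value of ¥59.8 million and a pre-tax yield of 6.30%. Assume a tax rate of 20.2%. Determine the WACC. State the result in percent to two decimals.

7.10%

Cost of preferred: Rp = 4.73 / 69.55 = 6.8009%.
Total capital V = 105 + 6.5 + 59.8 = 171.3.
Equity: weight = 105/171.3 = 0.6130; cost = 8.3%.
Preferred: weight = 6.5/171.3 = 0.0379; cost = 6.8009%.
Mortgage bonds: weight = 59.8/171.3 = 0.3491; after-tax cost = 6.3% × (1 − 20.2%) = 5.0274%.
WACC = 0.6130 × 8.3000% + 0.0379 × 6.8009% + 0.3491 × 5.0274% = 7.1007%.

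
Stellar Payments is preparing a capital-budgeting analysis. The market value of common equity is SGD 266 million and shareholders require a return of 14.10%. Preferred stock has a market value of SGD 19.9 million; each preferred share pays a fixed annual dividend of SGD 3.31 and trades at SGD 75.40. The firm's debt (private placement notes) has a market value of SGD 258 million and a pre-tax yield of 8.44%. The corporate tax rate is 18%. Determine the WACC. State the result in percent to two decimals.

Cost of preferred: Rp = 3.31 / 75.4 = 4.3899%.
Total capital V = 266 + 19.9 + 258 = 543.9.
Equity: weight = 266/543.9 = 0.4891; cost = 14.1%.
Preferred: weight = 19.9/543.9 = 0.0366; cost = 4.3899%.
Private placement notes: weight = 258/543.9 = 0.4744; after-tax cost = 8.44% × (1 − 18%) = 6.9208%.
WACC = 0.4891 × 14.1000% + 0.0366 × 4.3899% + 0.4744 × 6.9208% = 10.3393%.

10.34%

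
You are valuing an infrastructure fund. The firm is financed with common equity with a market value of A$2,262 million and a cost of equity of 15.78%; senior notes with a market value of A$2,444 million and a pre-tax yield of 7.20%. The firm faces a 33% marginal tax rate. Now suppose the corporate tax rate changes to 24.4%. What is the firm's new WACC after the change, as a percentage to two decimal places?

After the change:
Total capital V = 2262 + 2444 = 4706.
Equity: weight = 2262/4706 = 0.4807; cost = 15.78%.
Senior notes: weight = 2444/4706 = 0.5193; after-tax cost = 7.2% × (1 − 24.4%) = 5.4432%.
WACC = 0.4807 × 15.7800% + 0.5193 × 5.4432% = 10.4117%.

10.41%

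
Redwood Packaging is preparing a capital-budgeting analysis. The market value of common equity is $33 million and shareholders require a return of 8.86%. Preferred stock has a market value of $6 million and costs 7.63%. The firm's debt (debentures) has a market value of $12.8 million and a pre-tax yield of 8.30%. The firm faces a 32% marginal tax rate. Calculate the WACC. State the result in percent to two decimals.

Total capital V = 33 + 6 + 12.8 = 51.8.
Equity: weight = 33/51.8 = 0.6371; cost = 8.86%.
Preferred: weight = 6/51.8 = 0.1158; cost = 7.63%.
Debentures: weight = 12.8/51.8 = 0.2471; after-tax cost = 8.3% × (1 − 32%) = 5.6440%.
WACC = 0.6371 × 8.8600% + 0.1158 × 7.6300% + 0.2471 × 5.6440% = 7.9228%.

7.92%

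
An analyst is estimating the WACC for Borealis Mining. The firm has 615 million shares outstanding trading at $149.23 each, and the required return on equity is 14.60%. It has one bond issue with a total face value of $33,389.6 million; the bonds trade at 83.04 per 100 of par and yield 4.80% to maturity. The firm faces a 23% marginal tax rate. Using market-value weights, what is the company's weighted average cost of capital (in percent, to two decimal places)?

12.07%

Market value of equity E = 149.23 × 615m = 91776.45m. Market value of debt D = 33389.6m × 83.04/100 = 27726.72384m.
Total capital V = 91776.45 + 27726.72384 = 119503.17384.
Equity: weight = 91776.45/119503.17384 = 0.7680; cost = 14.6%.
Bonds outstanding: weight = 27726.72384/119503.17384 = 0.2320; after-tax cost = 4.8% × (1 − 23%) = 3.6960%.
WACC = 0.7680 × 14.6000% + 0.2320 × 3.6960% = 12.0701%.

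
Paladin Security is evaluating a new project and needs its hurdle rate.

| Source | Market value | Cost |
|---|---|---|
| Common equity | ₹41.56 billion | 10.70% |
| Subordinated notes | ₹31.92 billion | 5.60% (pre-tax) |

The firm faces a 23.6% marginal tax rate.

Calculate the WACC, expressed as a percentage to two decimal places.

7.91%

Total capital V = 41.56 + 31.92 = 73.48.
Equity: weight = 41.56/73.48 = 0.5656; cost = 10.7%.
Subordinated notes: weight = 31.92/73.48 = 0.4344; after-tax cost = 5.6% × (1 − 23.6%) = 4.2784%.
WACC = 0.5656 × 10.7000% + 0.4344 × 4.2784% = 7.9104%.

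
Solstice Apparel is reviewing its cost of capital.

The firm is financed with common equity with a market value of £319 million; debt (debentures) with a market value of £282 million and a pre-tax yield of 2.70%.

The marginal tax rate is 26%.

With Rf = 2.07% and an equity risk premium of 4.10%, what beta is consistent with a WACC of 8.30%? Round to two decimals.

2.88

Total capital V = 319 + 282 = 601.
Equity weight = 319/601 = 0.5308.
Debentures weight = 282/601 = 0.4692.
Debt contribution = 0.4692 × 2.7% × (1 − 26%) = 0.9375%.
Required equity contribution = 8.3% − 0.9375% = 7.3625%  ⇒  Re = 13.8710%.
CAPM: 13.8710% = 2.07% + β × 4.1%  ⇒  β = 2.8783.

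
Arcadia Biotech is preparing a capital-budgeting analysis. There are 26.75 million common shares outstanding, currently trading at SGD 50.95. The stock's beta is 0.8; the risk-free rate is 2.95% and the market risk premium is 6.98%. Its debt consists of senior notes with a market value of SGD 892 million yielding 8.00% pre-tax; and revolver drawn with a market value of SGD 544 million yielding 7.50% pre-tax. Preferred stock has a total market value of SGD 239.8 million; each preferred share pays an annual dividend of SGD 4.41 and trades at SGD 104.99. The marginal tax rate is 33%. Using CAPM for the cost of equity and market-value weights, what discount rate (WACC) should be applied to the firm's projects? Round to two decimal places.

Cost of equity via CAPM: Re = 2.95% + 0.8 × 6.98% = 8.5340%.
Cost of preferred: Rp = 4.41 / 104.99 = 4.2004%.
Market value of equity E = 50.95 × 26.75m = 1362.9125m.
Total capital V = 1362.9125 + 239.8 + 892 + 544 = 3038.7125.
Equity: weight = 1362.9125/3038.7125 = 0.4485; cost = 8.534%.
Preferred: weight = 239.8/3038.7125 = 0.0789; cost = 4.2004%.
Senior notes: weight = 892/3038.7125 = 0.2935; after-tax cost = 8% × (1 − 33%) = 5.3600%.
Revolver drawn: weight = 544/3038.7125 = 0.1790; after-tax cost = 7.5% × (1 − 33%) = 5.0250%.
WACC = 0.4485 × 8.5340% + 0.0789 × 4.2004% + 0.2935 × 5.3600% + 0.1790 × 5.0250% = 6.6321%.

6.63%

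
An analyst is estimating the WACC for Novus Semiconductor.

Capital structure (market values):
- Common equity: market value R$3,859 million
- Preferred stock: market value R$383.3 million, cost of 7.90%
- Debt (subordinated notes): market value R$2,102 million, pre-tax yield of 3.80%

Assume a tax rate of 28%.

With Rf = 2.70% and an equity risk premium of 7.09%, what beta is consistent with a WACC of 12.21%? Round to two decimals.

Total capital V = 3859 + 383.3 + 2102 = 6344.3.
Equity weight = 3859/6344.3 = 0.6083.
Preferred weight = 383.3/6344.3 = 0.0604.
Subordinated notes weight = 2102/6344.3 = 0.3313.
Debt contribution = 0.3313 × 3.8% × (1 − 28%) = 0.9065%.
Preferred contribution = 0.0604 × 7.9% = 0.4773%.
Required equity contribution = 12.21% − 1.3838% = 10.8262%  ⇒  Re = 17.7986%.
CAPM: 17.7986% = 2.7% + β × 7.09%  ⇒  β = 2.1296.

2.13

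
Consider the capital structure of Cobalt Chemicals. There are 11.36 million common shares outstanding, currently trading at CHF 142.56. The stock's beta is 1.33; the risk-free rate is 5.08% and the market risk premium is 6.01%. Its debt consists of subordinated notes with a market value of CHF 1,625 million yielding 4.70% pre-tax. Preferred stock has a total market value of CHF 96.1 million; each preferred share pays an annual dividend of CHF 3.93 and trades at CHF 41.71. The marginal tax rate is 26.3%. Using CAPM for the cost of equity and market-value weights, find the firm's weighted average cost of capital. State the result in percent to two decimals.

8.29%

Cost of equity via CAPM: Re = 5.08% + 1.33 × 6.01% = 13.0733%.
Cost of preferred: Rp = 3.93 / 41.71 = 9.4222%.
Market value of equity E = 142.56 × 11.36m = 1619.4816m.
Total capital V = 1619.4816 + 96.1 + 1625 = 3340.5816.
Equity: weight = 1619.4816/3340.5816 = 0.4848; cost = 13.0733%.
Preferred: weight = 96.1/3340.5816 = 0.0288; cost = 9.4222%.
Subordinated notes: weight = 1625/3340.5816 = 0.4864; after-tax cost = 4.7% × (1 − 26.3%) = 3.4639%.
WACC = 0.4848 × 13.0733% + 0.0288 × 9.4222% + 0.4864 × 3.4639% = 8.2938%.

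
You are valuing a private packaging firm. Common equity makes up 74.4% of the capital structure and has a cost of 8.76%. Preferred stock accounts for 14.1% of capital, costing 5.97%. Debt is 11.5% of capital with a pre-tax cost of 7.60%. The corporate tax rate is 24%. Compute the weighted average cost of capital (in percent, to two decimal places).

8.02%

After-tax cost of debt = 7.6% × (1 − 24%) = 5.7760%.
WACC = 0.744 × 8.7600% + 0.141 × 5.9700% + 0.115 × 5.7760% = 8.0235%.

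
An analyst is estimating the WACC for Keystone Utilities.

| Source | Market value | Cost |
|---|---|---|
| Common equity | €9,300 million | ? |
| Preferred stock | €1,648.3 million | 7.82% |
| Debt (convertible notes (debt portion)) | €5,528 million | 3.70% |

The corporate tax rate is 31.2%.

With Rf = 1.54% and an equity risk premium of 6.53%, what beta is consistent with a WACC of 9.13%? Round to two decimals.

1.80

Total capital V = 9300 + 1648.3 + 5528 = 16476.3.
Equity weight = 9300/16476.3 = 0.5644.
Preferred weight = 1648.3/16476.3 = 0.1000.
Convertible notes (debt portion) weight = 5528/16476.3 = 0.3355.
Debt contribution = 0.3355 × 3.7% × (1 − 31.2%) = 0.8541%.
Preferred contribution = 0.1000 × 7.82% = 0.7823%.
Required equity contribution = 9.13% − 1.6364% = 7.4936%  ⇒  Re = 13.2760%.
CAPM: 13.2760% = 1.54% + β × 6.53%  ⇒  β = 1.7972.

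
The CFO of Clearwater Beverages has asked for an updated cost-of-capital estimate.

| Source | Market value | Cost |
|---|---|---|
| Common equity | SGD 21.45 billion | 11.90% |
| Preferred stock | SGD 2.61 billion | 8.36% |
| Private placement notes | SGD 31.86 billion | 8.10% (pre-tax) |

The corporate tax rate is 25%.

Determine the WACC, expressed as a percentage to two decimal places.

Total capital V = 21.45 + 2.61 + 31.86 = 55.92.
Equity: weight = 21.45/55.92 = 0.3836; cost = 11.9%.
Preferred: weight = 2.61/55.92 = 0.0467; cost = 8.36%.
Private placement notes: weight = 31.86/55.92 = 0.5697; after-tax cost = 8.1% × (1 − 25%) = 6.0750%.
WACC = 0.3836 × 11.9000% + 0.0467 × 8.3600% + 0.5697 × 6.0750% = 8.4160%.

8.42%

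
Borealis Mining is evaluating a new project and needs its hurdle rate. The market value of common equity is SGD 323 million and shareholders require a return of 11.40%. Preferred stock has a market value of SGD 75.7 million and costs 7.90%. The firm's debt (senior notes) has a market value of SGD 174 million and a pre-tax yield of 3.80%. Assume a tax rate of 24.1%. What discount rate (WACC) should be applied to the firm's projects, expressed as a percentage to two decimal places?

Total capital V = 323 + 75.7 + 174 = 572.7.
Equity: weight = 323/572.7 = 0.5640; cost = 11.4%.
Preferred: weight = 75.7/572.7 = 0.1322; cost = 7.9%.
Senior notes: weight = 174/572.7 = 0.3038; after-tax cost = 3.8% × (1 − 24.1%) = 2.8842%.
WACC = 0.5640 × 11.4000% + 0.1322 × 7.9000% + 0.3038 × 2.8842% = 8.3501%.

8.35%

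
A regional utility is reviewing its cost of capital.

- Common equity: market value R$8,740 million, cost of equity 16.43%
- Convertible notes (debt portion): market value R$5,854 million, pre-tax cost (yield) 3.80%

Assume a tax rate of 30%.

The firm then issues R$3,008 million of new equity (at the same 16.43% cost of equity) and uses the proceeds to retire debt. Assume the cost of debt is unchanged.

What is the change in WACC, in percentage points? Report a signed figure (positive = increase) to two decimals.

+2.84 pp

Current WACC:
Total capital V = 8740 + 5854 = 14594.
Equity: weight = 8740/14594 = 0.5989; cost = 16.43%.
Convertible notes (debt portion): weight = 5854/14594 = 0.4011; after-tax cost = 3.8% × (1 − 30%) = 2.6600%.
WACC = 0.5989 × 16.4300% + 0.4011 × 2.6600% = 10.9065%.
After the change:
Total capital V = 11748 + 2846 = 14594.
Equity: weight = 11748/14594 = 0.8050; cost = 16.43%.
Convertible notes (debt portion): weight = 2846/14594 = 0.1950; after-tax cost = 3.8% × (1 − 30%) = 2.6600%.
WACC = 0.8050 × 16.4300% + 0.1950 × 2.6600% = 13.7447%.
Change in WACC = 13.7447% − 10.9065% = 2.8382 pp.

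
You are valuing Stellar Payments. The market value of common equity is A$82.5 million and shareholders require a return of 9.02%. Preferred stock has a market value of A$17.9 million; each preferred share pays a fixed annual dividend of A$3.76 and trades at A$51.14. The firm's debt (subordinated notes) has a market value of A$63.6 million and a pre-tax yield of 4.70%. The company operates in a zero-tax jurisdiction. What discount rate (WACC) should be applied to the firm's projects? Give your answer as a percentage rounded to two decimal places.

7.16%

Cost of preferred: Rp = 3.76 / 51.14 = 7.3524%.
Total capital V = 82.5 + 17.9 + 63.6 = 164.
Equity: weight = 82.5/164 = 0.5030; cost = 9.02%.
Preferred: weight = 17.9/164 = 0.1091; cost = 7.3524%.
Subordinated notes: weight = 63.6/164 = 0.3878; after-tax cost = 4.7% × (1 − 0%) = 4.7000%.
WACC = 0.5030 × 9.0200% + 0.1091 × 7.3524% + 0.3878 × 4.7000% = 7.1627%.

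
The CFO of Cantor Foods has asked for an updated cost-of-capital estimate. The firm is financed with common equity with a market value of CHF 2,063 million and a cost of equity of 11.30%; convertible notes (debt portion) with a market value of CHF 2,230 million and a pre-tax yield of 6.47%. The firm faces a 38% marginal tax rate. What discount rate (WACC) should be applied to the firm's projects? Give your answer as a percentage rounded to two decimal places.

7.51%

Total capital V = 2063 + 2230 = 4293.
Equity: weight = 2063/4293 = 0.4805; cost = 11.3%.
Convertible notes (debt portion): weight = 2230/4293 = 0.5195; after-tax cost = 6.47% × (1 − 38%) = 4.0114%.
WACC = 0.4805 × 11.3000% + 0.5195 × 4.0114% = 7.5139%.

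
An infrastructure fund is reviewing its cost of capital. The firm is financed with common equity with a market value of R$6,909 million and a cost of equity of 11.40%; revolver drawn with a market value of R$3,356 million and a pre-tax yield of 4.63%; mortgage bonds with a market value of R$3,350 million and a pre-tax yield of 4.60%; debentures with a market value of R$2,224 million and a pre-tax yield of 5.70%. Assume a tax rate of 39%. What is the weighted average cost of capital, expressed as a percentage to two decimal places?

6.65%

Total capital V = 6909 + 3356 + 3350 + 2224 = 15839.
Equity: weight = 6909/15839 = 0.4362; cost = 11.4%.
Revolver drawn: weight = 3356/15839 = 0.2119; after-tax cost = 4.63% × (1 − 39%) = 2.8243%.
Mortgage bonds: weight = 3350/15839 = 0.2115; after-tax cost = 4.6% × (1 − 39%) = 2.8060%.
Debentures: weight = 2224/15839 = 0.1404; after-tax cost = 5.7% × (1 − 39%) = 3.4770%.
WACC = 0.4362 × 11.4000% + 0.2119 × 2.8243% + 0.2115 × 2.8060% + 0.1404 × 3.4770% = 6.6528%.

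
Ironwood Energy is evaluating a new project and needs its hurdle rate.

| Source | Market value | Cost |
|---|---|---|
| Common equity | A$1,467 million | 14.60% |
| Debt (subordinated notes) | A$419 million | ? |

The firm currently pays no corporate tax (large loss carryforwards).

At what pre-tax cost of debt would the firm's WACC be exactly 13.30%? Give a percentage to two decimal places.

8.75%

Total capital V = 1467 + 419 = 1886.
Equity weight = 1467/1886 = 0.7778.
Subordinated notes weight = 419/1886 = 0.2222.
Equity contribution = 0.7778 × 14.6% = 11.3564%.
Remaining for debt = 13.3% − 11.3564% = 1.9436%.
Rd × (1 − 0%) × 0.2222 = 1.9436%  ⇒  Rd = 8.7484%.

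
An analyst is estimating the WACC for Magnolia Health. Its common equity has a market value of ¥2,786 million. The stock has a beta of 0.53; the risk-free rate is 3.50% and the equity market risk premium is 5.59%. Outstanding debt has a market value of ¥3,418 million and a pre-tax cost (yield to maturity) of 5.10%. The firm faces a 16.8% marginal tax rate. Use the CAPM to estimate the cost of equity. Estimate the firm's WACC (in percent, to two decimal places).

5.24%

Cost of equity via CAPM: Re = 3.5% + 0.53 × 5.59% = 6.4627%.
Total capital V = 2786 + 3418 = 6204.
Equity: weight = 2786/6204 = 0.4491; cost = 6.4627%.
Debt: weight = 3418/6204 = 0.5509; after-tax cost = 5.1% × (1 − 16.8%) = 4.2432%.
WACC = 0.4491 × 6.4627% + 0.5509 × 4.2432% = 5.2399%.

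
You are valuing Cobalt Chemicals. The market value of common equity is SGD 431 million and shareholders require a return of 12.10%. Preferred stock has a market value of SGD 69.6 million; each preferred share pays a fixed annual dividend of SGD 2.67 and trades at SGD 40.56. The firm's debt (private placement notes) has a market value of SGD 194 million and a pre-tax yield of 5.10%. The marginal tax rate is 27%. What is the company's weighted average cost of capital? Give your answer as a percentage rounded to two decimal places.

Cost of preferred: Rp = 2.67 / 40.56 = 6.5828%.
Total capital V = 431 + 69.6 + 194 = 694.6.
Equity: weight = 431/694.6 = 0.6205; cost = 12.1%.
Preferred: weight = 69.6/694.6 = 0.1002; cost = 6.5828%.
Private placement notes: weight = 194/694.6 = 0.2793; after-tax cost = 5.1% × (1 − 27%) = 3.7230%.
WACC = 0.6205 × 12.1000% + 0.1002 × 6.5828% + 0.2793 × 3.7230% = 9.2075%.

9.21%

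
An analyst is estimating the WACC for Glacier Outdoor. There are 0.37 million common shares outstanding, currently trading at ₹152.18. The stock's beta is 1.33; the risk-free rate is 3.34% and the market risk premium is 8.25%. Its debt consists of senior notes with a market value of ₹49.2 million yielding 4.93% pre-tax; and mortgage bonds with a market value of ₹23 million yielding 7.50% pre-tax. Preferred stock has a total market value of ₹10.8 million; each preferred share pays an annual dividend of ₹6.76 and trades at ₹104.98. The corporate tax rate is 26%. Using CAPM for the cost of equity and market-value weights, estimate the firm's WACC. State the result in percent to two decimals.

Cost of equity via CAPM: Re = 3.34% + 1.33 × 8.25% = 14.3125%.
Cost of preferred: Rp = 6.76 / 104.98 = 6.4393%.
Market value of equity E = 152.18 × 0.37m = 56.3066m.
Total capital V = 56.3066 + 10.8 + 49.2 + 23 = 139.3066.
Equity: weight = 56.3066/139.3066 = 0.4042; cost = 14.3125%.
Preferred: weight = 10.8/139.3066 = 0.0775; cost = 6.4393%.
Senior notes: weight = 49.2/139.3066 = 0.3532; after-tax cost = 4.93% × (1 − 26%) = 3.6482%.
Mortgage bonds: weight = 23/139.3066 = 0.1651; after-tax cost = 7.5% × (1 − 26%) = 5.5500%.
WACC = 0.4042 × 14.3125% + 0.0775 × 6.4393% + 0.3532 × 3.6482% + 0.1651 × 5.5500% = 8.4890%.

8.49%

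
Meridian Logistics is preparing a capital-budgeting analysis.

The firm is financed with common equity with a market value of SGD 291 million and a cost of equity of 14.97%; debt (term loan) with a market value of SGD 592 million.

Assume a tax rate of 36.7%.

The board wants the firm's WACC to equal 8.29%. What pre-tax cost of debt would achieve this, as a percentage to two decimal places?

Total capital V = 291 + 592 = 883.
Equity weight = 291/883 = 0.3296.
Term loan weight = 592/883 = 0.6704.
Equity contribution = 0.3296 × 14.97% = 4.9335%.
Remaining for debt = 8.29% − 4.9335% = 3.3565%.
Rd × (1 − 36.7%) × 0.6704 = 3.3565%  ⇒  Rd = 7.9090%.

7.91%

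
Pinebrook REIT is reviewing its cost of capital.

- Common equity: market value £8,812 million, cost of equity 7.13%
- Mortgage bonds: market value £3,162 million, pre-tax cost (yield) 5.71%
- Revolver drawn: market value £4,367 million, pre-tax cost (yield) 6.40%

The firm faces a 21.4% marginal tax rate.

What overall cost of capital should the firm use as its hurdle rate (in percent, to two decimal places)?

Total capital V = 8812 + 3162 + 4367 = 16341.
Equity: weight = 8812/16341 = 0.5393; cost = 7.13%.
Mortgage bonds: weight = 3162/16341 = 0.1935; after-tax cost = 5.71% × (1 − 21.4%) = 4.4881%.
Revolver drawn: weight = 4367/16341 = 0.2672; after-tax cost = 6.4% × (1 − 21.4%) = 5.0304%.
WACC = 0.5393 × 7.1300% + 0.1935 × 4.4881% + 0.2672 × 5.0304% = 6.0577%.

6.06%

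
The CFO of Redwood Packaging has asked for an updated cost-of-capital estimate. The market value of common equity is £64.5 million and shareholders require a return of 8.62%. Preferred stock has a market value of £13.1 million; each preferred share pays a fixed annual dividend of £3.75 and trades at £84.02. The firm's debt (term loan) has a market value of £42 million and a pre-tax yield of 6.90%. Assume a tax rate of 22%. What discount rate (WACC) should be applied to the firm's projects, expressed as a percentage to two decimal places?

7.03%

Cost of preferred: Rp = 3.75 / 84.02 = 4.4632%.
Total capital V = 64.5 + 13.1 + 42 = 119.6.
Equity: weight = 64.5/119.6 = 0.5393; cost = 8.62%.
Preferred: weight = 13.1/119.6 = 0.1095; cost = 4.4632%.
Term loan: weight = 42/119.6 = 0.3512; after-tax cost = 6.9% × (1 − 22%) = 5.3820%.
WACC = 0.5393 × 8.6200% + 0.1095 × 4.4632% + 0.3512 × 5.3820% = 7.0276%.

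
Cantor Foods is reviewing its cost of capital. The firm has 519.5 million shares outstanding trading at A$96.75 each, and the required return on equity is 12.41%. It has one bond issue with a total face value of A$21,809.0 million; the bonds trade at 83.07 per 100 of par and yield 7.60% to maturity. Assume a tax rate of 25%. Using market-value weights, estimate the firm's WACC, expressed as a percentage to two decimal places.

10.63%

Market value of equity E = 96.75 × 519.5m = 50261.625m. Market value of debt D = 21809m × 83.07/100 = 18116.7363m.
Total capital V = 50261.625 + 18116.7363 = 68378.3613.
Equity: weight = 50261.625/68378.3613 = 0.7351; cost = 12.41%.
Bonds outstanding: weight = 18116.7363/68378.3613 = 0.2649; after-tax cost = 7.6% × (1 − 25%) = 5.7000%.
WACC = 0.7351 × 12.4100% + 0.2649 × 5.7000% = 10.6322%.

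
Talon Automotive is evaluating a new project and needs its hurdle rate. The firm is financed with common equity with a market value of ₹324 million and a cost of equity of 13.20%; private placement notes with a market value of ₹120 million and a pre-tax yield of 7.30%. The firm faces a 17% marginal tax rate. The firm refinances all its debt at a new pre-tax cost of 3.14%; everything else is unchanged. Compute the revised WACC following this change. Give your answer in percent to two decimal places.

After the change:
Total capital V = 324 + 120 = 444.
Equity: weight = 324/444 = 0.7297; cost = 13.2%.
Private placement notes: weight = 120/444 = 0.2703; after-tax cost = 3.14% × (1 − 17%) = 2.6062%.
WACC = 0.7297 × 13.2000% + 0.2703 × 2.6062% = 10.3368%.

10.34%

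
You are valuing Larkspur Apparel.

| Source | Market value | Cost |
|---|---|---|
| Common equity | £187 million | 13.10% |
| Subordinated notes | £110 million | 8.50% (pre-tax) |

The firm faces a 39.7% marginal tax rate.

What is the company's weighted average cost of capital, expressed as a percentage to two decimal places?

Total capital V = 187 + 110 = 297.
Equity: weight = 187/297 = 0.6296; cost = 13.1%.
Subordinated notes: weight = 110/297 = 0.3704; after-tax cost = 8.5% × (1 − 39.7%) = 5.1255%.
WACC = 0.6296 × 13.1000% + 0.3704 × 5.1255% = 10.1465%.

10.15%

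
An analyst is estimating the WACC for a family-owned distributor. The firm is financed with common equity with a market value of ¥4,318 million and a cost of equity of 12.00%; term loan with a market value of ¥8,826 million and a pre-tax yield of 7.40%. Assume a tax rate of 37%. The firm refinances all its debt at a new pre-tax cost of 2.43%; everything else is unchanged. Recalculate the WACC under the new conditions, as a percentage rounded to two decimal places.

4.97%

After the change:
Total capital V = 4318 + 8826 = 13144.
Equity: weight = 4318/13144 = 0.3285; cost = 12%.
Term loan: weight = 8826/13144 = 0.6715; after-tax cost = 2.43% × (1 − 37%) = 1.5309%.
WACC = 0.3285 × 12.0000% + 0.6715 × 1.5309% = 4.9702%.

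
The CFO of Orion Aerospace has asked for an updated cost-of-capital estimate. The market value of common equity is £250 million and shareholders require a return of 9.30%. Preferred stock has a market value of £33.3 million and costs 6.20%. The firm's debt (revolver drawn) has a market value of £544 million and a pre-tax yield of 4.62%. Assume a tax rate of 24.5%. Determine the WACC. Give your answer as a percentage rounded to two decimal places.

Total capital V = 250 + 33.3 + 544 = 827.3.
Equity: weight = 250/827.3 = 0.3022; cost = 9.3%.
Preferred: weight = 33.3/827.3 = 0.0403; cost = 6.2%.
Revolver drawn: weight = 544/827.3 = 0.6576; after-tax cost = 4.62% × (1 − 24.5%) = 3.4881%.
WACC = 0.3022 × 9.3000% + 0.0403 × 6.2000% + 0.6576 × 3.4881% = 5.3535%.

5.35%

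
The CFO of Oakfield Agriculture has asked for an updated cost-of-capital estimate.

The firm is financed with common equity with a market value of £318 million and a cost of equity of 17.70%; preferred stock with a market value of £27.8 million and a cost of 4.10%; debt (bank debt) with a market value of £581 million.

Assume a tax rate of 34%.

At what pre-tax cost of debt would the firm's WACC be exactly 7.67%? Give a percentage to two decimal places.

Total capital V = 318 + 27.8 + 581 = 926.8.
Equity weight = 318/926.8 = 0.3431.
Preferred weight = 27.8/926.8 = 0.0300.
Bank debt weight = 581/926.8 = 0.6269.
Equity contribution = 0.3431 × 17.7% = 6.0732%.
Preferred contribution = 0.0300 × 4.1% = 0.1230%.
Remaining for debt = 7.67% − 6.1961% = 1.4739%.
Rd × (1 − 34%) × 0.6269 = 1.4739%  ⇒  Rd = 3.5622%.

3.56%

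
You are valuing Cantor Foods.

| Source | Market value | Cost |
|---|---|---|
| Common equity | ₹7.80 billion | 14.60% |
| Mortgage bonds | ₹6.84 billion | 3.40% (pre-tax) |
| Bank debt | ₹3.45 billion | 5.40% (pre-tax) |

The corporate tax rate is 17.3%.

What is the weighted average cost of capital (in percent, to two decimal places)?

Total capital V = 7.8 + 6.84 + 3.45 = 18.09.
Equity: weight = 7.8/18.09 = 0.4312; cost = 14.6%.
Mortgage bonds: weight = 6.84/18.09 = 0.3781; after-tax cost = 3.4% × (1 − 17.3%) = 2.8118%.
Bank debt: weight = 3.45/18.09 = 0.1907; after-tax cost = 5.4% × (1 − 17.3%) = 4.4658%.
WACC = 0.4312 × 14.6000% + 0.3781 × 2.8118% + 0.1907 × 4.4658% = 8.2100%.

8.21%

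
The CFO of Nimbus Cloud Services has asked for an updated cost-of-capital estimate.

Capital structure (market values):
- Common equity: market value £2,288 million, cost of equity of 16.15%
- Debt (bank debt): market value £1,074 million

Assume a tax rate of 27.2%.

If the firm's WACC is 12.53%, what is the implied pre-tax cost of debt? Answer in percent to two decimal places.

6.62%

Total capital V = 2288 + 1074 = 3362.
Equity weight = 2288/3362 = 0.6805.
Bank debt weight = 1074/3362 = 0.3195.
Equity contribution = 0.6805 × 16.15% = 10.9908%.
Remaining for debt = 12.53% − 10.9908% = 1.5392%.
Rd × (1 − 27.2%) × 0.3195 = 1.5392%  ⇒  Rd = 6.6183%.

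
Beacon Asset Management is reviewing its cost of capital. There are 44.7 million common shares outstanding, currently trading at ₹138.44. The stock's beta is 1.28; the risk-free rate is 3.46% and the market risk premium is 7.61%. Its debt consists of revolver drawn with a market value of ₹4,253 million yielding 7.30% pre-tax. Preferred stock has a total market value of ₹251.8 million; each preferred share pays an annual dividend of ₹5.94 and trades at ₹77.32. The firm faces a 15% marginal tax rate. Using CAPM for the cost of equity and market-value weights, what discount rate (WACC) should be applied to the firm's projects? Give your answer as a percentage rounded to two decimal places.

Cost of equity via CAPM: Re = 3.46% + 1.28 × 7.61% = 13.2008%.
Cost of preferred: Rp = 5.94 / 77.32 = 7.6824%.
Market value of equity E = 138.44 × 44.7m = 6188.268m.
Total capital V = 6188.268 + 251.8 + 4253 = 10693.068.
Equity: weight = 6188.268/10693.068 = 0.5787; cost = 13.2008%.
Preferred: weight = 251.8/10693.068 = 0.0235; cost = 7.6824%.
Revolver drawn: weight = 4253/10693.068 = 0.3977; after-tax cost = 7.3% × (1 − 15%) = 6.2050%.
WACC = 0.5787 × 13.2008% + 0.0235 × 7.6824% + 0.3977 × 6.2050% = 10.2884%.

10.29%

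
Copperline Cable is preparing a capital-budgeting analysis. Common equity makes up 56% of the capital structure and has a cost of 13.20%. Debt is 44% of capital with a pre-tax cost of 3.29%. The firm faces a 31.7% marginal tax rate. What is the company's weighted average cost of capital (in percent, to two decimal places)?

After-tax cost of debt = 3.29% × (1 − 31.7%) = 2.2471%.
WACC = 0.560 × 13.2000% + 0.440 × 2.2471% = 8.3807%.

8.38%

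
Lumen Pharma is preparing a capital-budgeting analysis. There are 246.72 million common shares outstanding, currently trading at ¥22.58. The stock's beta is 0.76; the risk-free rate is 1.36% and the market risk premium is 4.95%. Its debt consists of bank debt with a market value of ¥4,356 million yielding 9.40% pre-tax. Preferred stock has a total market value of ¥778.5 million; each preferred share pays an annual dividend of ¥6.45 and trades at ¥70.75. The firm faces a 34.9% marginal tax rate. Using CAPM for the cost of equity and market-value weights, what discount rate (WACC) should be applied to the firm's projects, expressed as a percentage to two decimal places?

Cost of equity via CAPM: Re = 1.36% + 0.76 × 4.95% = 5.1220%.
Cost of preferred: Rp = 6.45 / 70.75 = 9.1166%.
Market value of equity E = 22.58 × 246.72m = 5570.9376m.
Total capital V = 5570.9376 + 778.5 + 4356 = 10705.4376.
Equity: weight = 5570.9376/10705.4376 = 0.5204; cost = 5.122%.
Preferred: weight = 778.5/10705.4376 = 0.0727; cost = 9.1166%.
Bank debt: weight = 4356/10705.4376 = 0.4069; after-tax cost = 9.4% × (1 − 34.9%) = 6.1194%.
WACC = 0.5204 × 5.1220% + 0.0727 × 9.1166% + 0.4069 × 6.1194% = 5.8183%.

5.82%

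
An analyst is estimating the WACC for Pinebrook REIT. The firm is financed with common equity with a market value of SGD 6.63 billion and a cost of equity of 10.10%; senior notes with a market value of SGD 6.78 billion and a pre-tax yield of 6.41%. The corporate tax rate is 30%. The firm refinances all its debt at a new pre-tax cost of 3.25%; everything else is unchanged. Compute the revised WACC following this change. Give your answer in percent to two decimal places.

6.14%

After the change:
Total capital V = 6.63 + 6.78 = 13.41.
Equity: weight = 6.63/13.41 = 0.4944; cost = 10.1%.
Senior notes: weight = 6.78/13.41 = 0.5056; after-tax cost = 3.25% × (1 − 30%) = 2.2750%.
WACC = 0.4944 × 10.1000% + 0.5056 × 2.2750% = 6.1437%.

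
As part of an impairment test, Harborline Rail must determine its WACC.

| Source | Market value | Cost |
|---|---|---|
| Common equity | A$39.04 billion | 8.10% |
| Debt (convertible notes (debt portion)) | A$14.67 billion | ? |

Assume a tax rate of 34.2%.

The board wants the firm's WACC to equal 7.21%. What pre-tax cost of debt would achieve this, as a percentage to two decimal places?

Total capital V = 39.04 + 14.67 = 53.71.
Equity weight = 39.04/53.71 = 0.7269.
Convertible notes (debt portion) weight = 14.67/53.71 = 0.2731.
Equity contribution = 0.7269 × 8.1% = 5.8876%.
Remaining for debt = 7.21% − 5.8876% = 1.3224%.
Rd × (1 − 34.2%) × 0.2731 = 1.3224%  ⇒  Rd = 7.3579%.

7.36%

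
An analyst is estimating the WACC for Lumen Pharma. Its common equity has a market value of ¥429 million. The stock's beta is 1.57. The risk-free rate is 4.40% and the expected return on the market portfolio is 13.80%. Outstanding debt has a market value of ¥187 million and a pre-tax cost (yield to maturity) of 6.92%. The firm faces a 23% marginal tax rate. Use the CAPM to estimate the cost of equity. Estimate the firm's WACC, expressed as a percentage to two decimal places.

14.96%

Market risk premium = 13.8% − 4.4% = 9.4%.
Cost of equity via CAPM: Re = 4.4% + 1.57 × 9.4% = 19.1580%.
Total capital V = 429 + 187 = 616.
Equity: weight = 429/616 = 0.6964; cost = 19.158%.
Debt: weight = 187/616 = 0.3036; after-tax cost = 6.92% × (1 − 23%) = 5.3284%.
WACC = 0.6964 × 19.1580% + 0.3036 × 5.3284% = 14.9597%.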